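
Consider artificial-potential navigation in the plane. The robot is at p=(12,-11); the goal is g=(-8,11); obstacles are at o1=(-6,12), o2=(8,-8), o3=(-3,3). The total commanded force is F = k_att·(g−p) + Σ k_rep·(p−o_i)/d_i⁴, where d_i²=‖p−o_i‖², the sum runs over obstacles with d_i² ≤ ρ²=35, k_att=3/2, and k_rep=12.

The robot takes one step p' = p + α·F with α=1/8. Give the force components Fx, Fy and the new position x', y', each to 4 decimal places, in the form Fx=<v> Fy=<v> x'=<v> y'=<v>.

F_att = 3/2·(g−p) = 3/2·(-20,22) = (-30.0000,33.0000)
o1: d²=853 > ρ²=35 → inactive
o2: d²=25 ≤ ρ²=35; F_rep = 12·(4,-3)/25² = (0.0768,-0.0576)
o3: d²=421 > ρ²=35 → inactive
F = F_att + ΣF_rep = (-29.9232,32.9424)
p' = p + 1/8·F = (8.2596,-6.8822)

Fx=-29.9232 Fy=32.9424 x'=8.2596 y'=-6.8822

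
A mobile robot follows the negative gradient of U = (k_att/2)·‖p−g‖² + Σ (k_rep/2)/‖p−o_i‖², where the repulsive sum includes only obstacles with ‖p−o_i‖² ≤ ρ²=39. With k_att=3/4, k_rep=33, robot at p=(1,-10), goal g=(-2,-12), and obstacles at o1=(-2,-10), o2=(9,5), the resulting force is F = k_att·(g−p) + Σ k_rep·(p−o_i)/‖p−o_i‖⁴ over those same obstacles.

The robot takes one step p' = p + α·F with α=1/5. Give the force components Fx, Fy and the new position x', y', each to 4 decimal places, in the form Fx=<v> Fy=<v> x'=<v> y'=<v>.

F_att = 3/4·(g−p) = 3/4·(-3,-2) = (-2.2500,-1.5000)
o1: d²=9 ≤ ρ²=39; F_rep = 33·(3,0)/9² = (1.2222,0.0000)
o2: d²=289 > ρ²=39 → inactive
F = F_att + ΣF_rep = (-1.0278,-1.5000)
p' = p + 1/5·F = (0.7944,-10.3000)

Fx=-1.0278 Fy=-1.5000 x'=0.7944 y'=-10.3000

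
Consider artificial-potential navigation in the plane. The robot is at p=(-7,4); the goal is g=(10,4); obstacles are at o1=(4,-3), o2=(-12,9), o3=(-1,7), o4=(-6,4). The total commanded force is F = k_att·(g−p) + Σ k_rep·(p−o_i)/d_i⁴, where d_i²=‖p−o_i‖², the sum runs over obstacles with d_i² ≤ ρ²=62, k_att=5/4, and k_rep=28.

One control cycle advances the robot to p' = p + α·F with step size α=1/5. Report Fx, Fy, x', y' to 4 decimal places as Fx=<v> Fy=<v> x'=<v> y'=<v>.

F_att = 5/4·(g−p) = 5/4·(17,0) = (21.2500,0.0000)
o1: d²=170 > ρ²=62 → inactive
o2: d²=50 ≤ ρ²=62; F_rep = 28·(5,-5)/50² = (0.0560,-0.0560)
o3: d²=45 ≤ ρ²=62; F_rep = 28·(-6,-3)/45² = (-0.0830,-0.0415)
o4: d²=1 ≤ ρ²=62; F_rep = 28·(-1,0)/1² = (-28.0000,0.0000)
F = F_att + ΣF_rep = (-6.7770,-0.0975)
p' = p + 1/5·F = (-8.3554,3.9805)

Fx=-6.7770 Fy=-0.0975 x'=-8.3554 y'=3.9805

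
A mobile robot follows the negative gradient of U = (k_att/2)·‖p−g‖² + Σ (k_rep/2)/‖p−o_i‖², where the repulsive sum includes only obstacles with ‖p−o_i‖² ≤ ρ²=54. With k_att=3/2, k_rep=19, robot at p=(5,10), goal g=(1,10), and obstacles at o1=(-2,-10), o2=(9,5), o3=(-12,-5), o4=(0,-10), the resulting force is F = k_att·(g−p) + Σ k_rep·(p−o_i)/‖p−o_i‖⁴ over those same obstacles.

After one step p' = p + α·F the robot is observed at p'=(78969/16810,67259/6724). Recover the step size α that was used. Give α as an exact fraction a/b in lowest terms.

F_att = 3/2·(g−p) = 3/2·(-4,0) = (-6.0000,0.0000)
o1: d²=449 > ρ²=54 → inactive
o2: d²=41 ≤ ρ²=54; F_rep = 19·(-4,5)/41² = (-0.0452,0.0565)
o3: d²=514 > ρ²=54 → inactive
o4: d²=425 > ρ²=54 → inactive
F = F_att + ΣF_rep = (-6.0452,0.0565)
Δp = p'−p = (-0.3023,0.0028); α = Δx/Fx = (-5081/16810) / (-10162/1681) = 1/20
check: Δy/Fy = (19/6724) / (95/1681) = 1/20 ✓

α = 1/20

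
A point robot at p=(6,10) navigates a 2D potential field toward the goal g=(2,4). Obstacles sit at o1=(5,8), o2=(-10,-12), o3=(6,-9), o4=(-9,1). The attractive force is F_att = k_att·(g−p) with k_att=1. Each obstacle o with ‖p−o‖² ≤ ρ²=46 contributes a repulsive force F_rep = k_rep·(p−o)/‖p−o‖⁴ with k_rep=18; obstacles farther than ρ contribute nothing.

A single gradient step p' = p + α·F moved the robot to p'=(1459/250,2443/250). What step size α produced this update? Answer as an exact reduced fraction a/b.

α = 1/20

F_att = 1·(g−p) = 1·(-4,-6) = (-4.0000,-6.0000)
o1: d²=5 ≤ ρ²=46; F_rep = 18·(1,2)/5² = (0.7200,1.4400)
o2: d²=740 > ρ²=46 → inactive
o3: d²=361 > ρ²=46 → inactive
o4: d²=306 > ρ²=46 → inactive
F = F_att + ΣF_rep = (-3.2800,-4.5600)
Δp = p'−p = (-0.1640,-0.2280); α = Δx/Fx = (-41/250) / (-82/25) = 1/20
check: Δy/Fy = (-57/250) / (-114/25) = 1/20 ✓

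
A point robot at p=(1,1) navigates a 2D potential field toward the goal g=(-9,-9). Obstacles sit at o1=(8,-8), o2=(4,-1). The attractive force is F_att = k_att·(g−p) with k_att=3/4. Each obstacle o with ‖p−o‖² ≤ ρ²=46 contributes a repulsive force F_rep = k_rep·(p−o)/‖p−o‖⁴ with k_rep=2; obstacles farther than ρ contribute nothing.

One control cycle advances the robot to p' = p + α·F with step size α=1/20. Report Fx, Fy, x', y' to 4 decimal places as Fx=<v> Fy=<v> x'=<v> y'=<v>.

F_att = 3/4·(g−p) = 3/4·(-10,-10) = (-7.5000,-7.5000)
o1: d²=130 > ρ²=46 → inactive
o2: d²=13 ≤ ρ²=46; F_rep = 2·(-3,2)/13² = (-0.0355,0.0237)
F = F_att + ΣF_rep = (-7.5355,-7.4763)
p' = p + 1/20·F = (0.6232,0.6262)

Fx=-7.5355 Fy=-7.4763 x'=0.6232 y'=0.6262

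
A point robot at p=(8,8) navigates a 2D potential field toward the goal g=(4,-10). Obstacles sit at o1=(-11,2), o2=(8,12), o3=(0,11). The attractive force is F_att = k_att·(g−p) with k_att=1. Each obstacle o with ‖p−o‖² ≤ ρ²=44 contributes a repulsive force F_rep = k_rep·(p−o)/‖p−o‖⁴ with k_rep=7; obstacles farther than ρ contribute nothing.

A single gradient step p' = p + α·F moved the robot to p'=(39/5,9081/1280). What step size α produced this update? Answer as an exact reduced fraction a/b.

α = 1/20

F_att = 1·(g−p) = 1·(-4,-18) = (-4.0000,-18.0000)
o1: d²=397 > ρ²=44 → inactive
o2: d²=16 ≤ ρ²=44; F_rep = 7·(0,-4)/16² = (0.0000,-0.1094)
o3: d²=73 > ρ²=44 → inactive
F = F_att + ΣF_rep = (-4.0000,-18.1094)
Δp = p'−p = (-0.2000,-0.9055); α = Δx/Fx = (-1/5) / (-4) = 1/20
check: Δy/Fy = (-1159/1280) / (-1159/64) = 1/20 ✓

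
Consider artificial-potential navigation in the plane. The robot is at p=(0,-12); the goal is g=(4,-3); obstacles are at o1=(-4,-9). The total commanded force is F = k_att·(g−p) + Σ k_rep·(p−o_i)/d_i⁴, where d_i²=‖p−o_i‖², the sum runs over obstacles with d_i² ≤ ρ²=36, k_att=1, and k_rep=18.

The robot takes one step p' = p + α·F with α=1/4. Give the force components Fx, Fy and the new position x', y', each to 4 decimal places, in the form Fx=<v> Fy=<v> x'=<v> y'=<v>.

F_att = 1·(g−p) = 1·(4,9) = (4.0000,9.0000)
o1: d²=25 ≤ ρ²=36; F_rep = 18·(4,-3)/25² = (0.1152,-0.0864)
F = F_att + ΣF_rep = (4.1152,8.9136)
p' = p + 1/4·F = (1.0288,-9.7716)

Fx=4.1152 Fy=8.9136 x'=1.0288 y'=-9.7716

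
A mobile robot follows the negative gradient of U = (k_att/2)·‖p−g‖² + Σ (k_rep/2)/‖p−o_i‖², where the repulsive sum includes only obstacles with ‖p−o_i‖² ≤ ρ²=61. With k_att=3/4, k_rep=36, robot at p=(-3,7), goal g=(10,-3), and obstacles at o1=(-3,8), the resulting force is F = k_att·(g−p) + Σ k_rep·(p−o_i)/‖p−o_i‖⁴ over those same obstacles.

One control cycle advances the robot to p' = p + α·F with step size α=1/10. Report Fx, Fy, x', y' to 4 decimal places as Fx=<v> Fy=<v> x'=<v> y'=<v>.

Fx=9.7500 Fy=-43.5000 x'=-2.0250 y'=2.6500

F_att = 3/4·(g−p) = 3/4·(13,-10) = (9.7500,-7.5000)
o1: d²=1 ≤ ρ²=61; F_rep = 36·(0,-1)/1² = (0.0000,-36.0000)
F = F_att + ΣF_rep = (9.7500,-43.5000)
p' = p + 1/10·F = (-2.0250,2.6500)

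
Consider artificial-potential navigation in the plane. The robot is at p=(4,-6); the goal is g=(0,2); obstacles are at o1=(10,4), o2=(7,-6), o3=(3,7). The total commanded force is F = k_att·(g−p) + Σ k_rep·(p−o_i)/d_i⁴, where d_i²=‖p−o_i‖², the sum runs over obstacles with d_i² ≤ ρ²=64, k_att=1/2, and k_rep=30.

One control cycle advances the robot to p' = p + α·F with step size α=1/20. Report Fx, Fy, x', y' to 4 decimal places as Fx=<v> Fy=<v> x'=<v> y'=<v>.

F_att = 1/2·(g−p) = 1/2·(-4,8) = (-2.0000,4.0000)
o1: d²=136 > ρ²=64 → inactive
o2: d²=9 ≤ ρ²=64; F_rep = 30·(-3,0)/9² = (-1.1111,0.0000)
o3: d²=170 > ρ²=64 → inactive
F = F_att + ΣF_rep = (-3.1111,4.0000)
p' = p + 1/20·F = (3.8444,-5.8000)

Fx=-3.1111 Fy=4.0000 x'=3.8444 y'=-5.8000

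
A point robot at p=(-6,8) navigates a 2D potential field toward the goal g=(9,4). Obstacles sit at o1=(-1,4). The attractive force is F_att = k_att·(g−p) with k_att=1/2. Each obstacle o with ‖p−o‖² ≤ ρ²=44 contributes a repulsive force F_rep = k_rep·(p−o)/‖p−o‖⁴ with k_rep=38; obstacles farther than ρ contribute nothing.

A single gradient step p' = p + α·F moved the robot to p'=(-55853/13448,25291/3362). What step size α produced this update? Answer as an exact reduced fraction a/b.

F_att = 1/2·(g−p) = 1/2·(15,-4) = (7.5000,-2.0000)
o1: d²=41 ≤ ρ²=44; F_rep = 38·(-5,4)/41² = (-0.1130,0.0904)
F = F_att + ΣF_rep = (7.3870,-1.9096)
Δp = p'−p = (1.8467,-0.4774); α = Δx/Fx = (24835/13448) / (24835/3362) = 1/4
check: Δy/Fy = (-1605/3362) / (-3210/1681) = 1/4 ✓

α = 1/4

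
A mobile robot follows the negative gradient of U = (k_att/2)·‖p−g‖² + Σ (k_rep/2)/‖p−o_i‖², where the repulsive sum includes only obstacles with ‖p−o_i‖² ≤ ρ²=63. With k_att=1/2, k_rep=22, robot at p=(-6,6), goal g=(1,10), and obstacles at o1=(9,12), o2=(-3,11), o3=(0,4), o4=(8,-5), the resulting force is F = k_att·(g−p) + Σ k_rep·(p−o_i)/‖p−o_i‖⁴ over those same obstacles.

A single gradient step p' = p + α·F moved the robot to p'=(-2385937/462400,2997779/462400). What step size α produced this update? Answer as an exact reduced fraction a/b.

α = 1/4

F_att = 1/2·(g−p) = 1/2·(7,4) = (3.5000,2.0000)
o1: d²=261 > ρ²=63 → inactive
o2: d²=34 ≤ ρ²=63; F_rep = 22·(-3,-5)/34² = (-0.0571,-0.0952)
o3: d²=40 ≤ ρ²=63; F_rep = 22·(-6,2)/40² = (-0.0825,0.0275)
o4: d²=317 > ρ²=63 → inactive
F = F_att + ΣF_rep = (3.3604,1.9323)
Δp = p'−p = (0.8401,0.4831); α = Δx/Fx = (388463/462400) / (388463/115600) = 1/4
check: Δy/Fy = (223379/462400) / (223379/115600) = 1/4 ✓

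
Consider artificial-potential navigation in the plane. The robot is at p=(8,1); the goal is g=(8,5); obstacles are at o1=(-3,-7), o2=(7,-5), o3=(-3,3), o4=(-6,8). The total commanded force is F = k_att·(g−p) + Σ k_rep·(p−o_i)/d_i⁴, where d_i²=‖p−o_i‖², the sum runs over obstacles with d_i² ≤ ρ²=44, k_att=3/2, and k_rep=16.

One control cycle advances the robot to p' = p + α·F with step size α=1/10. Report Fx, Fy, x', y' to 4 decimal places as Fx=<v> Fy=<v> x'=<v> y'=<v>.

F_att = 3/2·(g−p) = 3/2·(0,4) = (0.0000,6.0000)
o1: d²=185 > ρ²=44 → inactive
o2: d²=37 ≤ ρ²=44; F_rep = 16·(1,6)/37² = (0.0117,0.0701)
o3: d²=125 > ρ²=44 → inactive
o4: d²=245 > ρ²=44 → inactive
F = F_att + ΣF_rep = (0.0117,6.0701)
p' = p + 1/10·F = (8.0012,1.6070)

Fx=0.0117 Fy=6.0701 x'=8.0012 y'=1.6070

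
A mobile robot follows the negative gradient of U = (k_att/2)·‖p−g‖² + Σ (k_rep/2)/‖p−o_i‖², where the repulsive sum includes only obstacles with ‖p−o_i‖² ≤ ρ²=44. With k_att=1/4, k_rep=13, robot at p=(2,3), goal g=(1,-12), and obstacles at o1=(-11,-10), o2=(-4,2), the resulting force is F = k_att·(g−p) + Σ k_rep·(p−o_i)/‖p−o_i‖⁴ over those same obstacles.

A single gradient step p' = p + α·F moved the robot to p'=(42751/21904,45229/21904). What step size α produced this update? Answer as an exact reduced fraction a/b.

α = 1/4

F_att = 1/4·(g−p) = 1/4·(-1,-15) = (-0.2500,-3.7500)
o1: d²=338 > ρ²=44 → inactive
o2: d²=37 ≤ ρ²=44; F_rep = 13·(6,1)/37² = (0.0570,0.0095)
F = F_att + ΣF_rep = (-0.1930,-3.7405)
Δp = p'−p = (-0.0483,-0.9351); α = Δx/Fx = (-1057/21904) / (-1057/5476) = 1/4
check: Δy/Fy = (-20483/21904) / (-20483/5476) = 1/4 ✓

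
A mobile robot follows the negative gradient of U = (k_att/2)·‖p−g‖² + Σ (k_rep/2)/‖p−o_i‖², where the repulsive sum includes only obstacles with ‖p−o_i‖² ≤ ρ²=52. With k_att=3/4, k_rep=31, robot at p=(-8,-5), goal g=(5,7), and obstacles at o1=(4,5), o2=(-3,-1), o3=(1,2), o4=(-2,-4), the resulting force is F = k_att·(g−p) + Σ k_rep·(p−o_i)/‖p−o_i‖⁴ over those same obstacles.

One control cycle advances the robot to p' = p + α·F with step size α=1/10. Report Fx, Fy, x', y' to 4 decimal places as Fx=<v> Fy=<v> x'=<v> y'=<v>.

F_att = 3/4·(g−p) = 3/4·(13,12) = (9.7500,9.0000)
o1: d²=244 > ρ²=52 → inactive
o2: d²=41 ≤ ρ²=52; F_rep = 31·(-5,-4)/41² = (-0.0922,-0.0738)
o3: d²=130 > ρ²=52 → inactive
o4: d²=37 ≤ ρ²=52; F_rep = 31·(-6,-1)/37² = (-0.1359,-0.0226)
F = F_att + ΣF_rep = (9.5219,8.9036)
p' = p + 1/10·F = (-7.0478,-4.1096)

Fx=9.5219 Fy=8.9036 x'=-7.0478 y'=-4.1096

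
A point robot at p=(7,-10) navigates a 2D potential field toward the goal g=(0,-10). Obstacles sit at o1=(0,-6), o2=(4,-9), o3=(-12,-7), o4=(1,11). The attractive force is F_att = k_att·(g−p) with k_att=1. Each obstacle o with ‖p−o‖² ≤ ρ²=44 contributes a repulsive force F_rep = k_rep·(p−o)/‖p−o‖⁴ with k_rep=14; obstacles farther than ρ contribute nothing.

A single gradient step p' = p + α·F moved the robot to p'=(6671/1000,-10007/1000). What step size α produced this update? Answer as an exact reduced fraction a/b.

F_att = 1·(g−p) = 1·(-7,0) = (-7.0000,0.0000)
o1: d²=65 > ρ²=44 → inactive
o2: d²=10 ≤ ρ²=44; F_rep = 14·(3,-1)/10² = (0.4200,-0.1400)
o3: d²=370 > ρ²=44 → inactive
o4: d²=477 > ρ²=44 → inactive
F = F_att + ΣF_rep = (-6.5800,-0.1400)
Δp = p'−p = (-0.3290,-0.0070); α = Δx/Fx = (-329/1000) / (-329/50) = 1/20
check: Δy/Fy = (-7/1000) / (-7/50) = 1/20 ✓

α = 1/20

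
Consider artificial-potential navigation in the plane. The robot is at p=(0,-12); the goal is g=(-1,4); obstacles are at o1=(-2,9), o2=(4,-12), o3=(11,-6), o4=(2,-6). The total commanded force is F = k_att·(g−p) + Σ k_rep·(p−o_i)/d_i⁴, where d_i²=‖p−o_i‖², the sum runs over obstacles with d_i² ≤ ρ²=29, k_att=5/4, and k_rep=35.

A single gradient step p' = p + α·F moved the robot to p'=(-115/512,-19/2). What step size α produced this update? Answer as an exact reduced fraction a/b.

F_att = 5/4·(g−p) = 5/4·(-1,16) = (-1.2500,20.0000)
o1: d²=445 > ρ²=29 → inactive
o2: d²=16 ≤ ρ²=29; F_rep = 35·(-4,0)/16² = (-0.5469,0.0000)
o3: d²=157 > ρ²=29 → inactive
o4: d²=40 > ρ²=29 → inactive
F = F_att + ΣF_rep = (-1.7969,20.0000)
Δp = p'−p = (-0.2246,2.5000); α = Δx/Fx = (-115/512) / (-115/64) = 1/8
check: Δy/Fy = (5/2) / (20) = 1/8 ✓

α = 1/8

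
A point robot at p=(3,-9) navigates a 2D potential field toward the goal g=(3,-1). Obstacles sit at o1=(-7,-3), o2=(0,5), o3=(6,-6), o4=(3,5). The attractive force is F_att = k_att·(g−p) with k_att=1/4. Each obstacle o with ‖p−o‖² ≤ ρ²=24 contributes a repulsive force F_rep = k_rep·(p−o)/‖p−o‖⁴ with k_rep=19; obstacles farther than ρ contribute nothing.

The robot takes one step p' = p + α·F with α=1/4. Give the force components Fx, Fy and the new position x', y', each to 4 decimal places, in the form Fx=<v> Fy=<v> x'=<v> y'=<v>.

F_att = 1/4·(g−p) = 1/4·(0,8) = (0.0000,2.0000)
o1: d²=136 > ρ²=24 → inactive
o2: d²=205 > ρ²=24 → inactive
o3: d²=18 ≤ ρ²=24; F_rep = 19·(-3,-3)/18² = (-0.1759,-0.1759)
o4: d²=196 > ρ²=24 → inactive
F = F_att + ΣF_rep = (-0.1759,1.8241)
p' = p + 1/4·F = (2.9560,-8.5440)

Fx=-0.1759 Fy=1.8241 x'=2.9560 y'=-8.5440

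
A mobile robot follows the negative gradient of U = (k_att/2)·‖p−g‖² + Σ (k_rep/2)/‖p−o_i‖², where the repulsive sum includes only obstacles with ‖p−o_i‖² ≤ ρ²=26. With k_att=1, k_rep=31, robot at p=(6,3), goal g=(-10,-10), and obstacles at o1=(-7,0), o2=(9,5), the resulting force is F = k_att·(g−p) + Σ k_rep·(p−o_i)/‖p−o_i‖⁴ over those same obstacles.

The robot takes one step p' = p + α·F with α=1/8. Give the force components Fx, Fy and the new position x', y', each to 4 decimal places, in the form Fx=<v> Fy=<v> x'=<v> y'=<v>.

F_att = 1·(g−p) = 1·(-16,-13) = (-16.0000,-13.0000)
o1: d²=178 > ρ²=26 → inactive
o2: d²=13 ≤ ρ²=26; F_rep = 31·(-3,-2)/13² = (-0.5503,-0.3669)
F = F_att + ΣF_rep = (-16.5503,-13.3669)
p' = p + 1/8·F = (3.9312,1.3291)

Fx=-16.5503 Fy=-13.3669 x'=3.9312 y'=1.3291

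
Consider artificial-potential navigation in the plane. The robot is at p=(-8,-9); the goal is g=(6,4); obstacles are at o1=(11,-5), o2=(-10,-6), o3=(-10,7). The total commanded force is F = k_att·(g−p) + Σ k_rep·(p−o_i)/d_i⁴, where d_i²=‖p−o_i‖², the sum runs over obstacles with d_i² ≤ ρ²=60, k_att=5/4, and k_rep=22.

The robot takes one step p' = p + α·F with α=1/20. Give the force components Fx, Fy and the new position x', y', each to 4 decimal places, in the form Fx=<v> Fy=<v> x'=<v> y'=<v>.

Fx=17.7604 Fy=15.8595 x'=-7.1120 y'=-8.2070

F_att = 5/4·(g−p) = 5/4·(14,13) = (17.5000,16.2500)
o1: d²=377 > ρ²=60 → inactive
o2: d²=13 ≤ ρ²=60; F_rep = 22·(2,-3)/13² = (0.2604,-0.3905)
o3: d²=260 > ρ²=60 → inactive
F = F_att + ΣF_rep = (17.7604,15.8595)
p' = p + 1/20·F = (-7.1120,-8.2070)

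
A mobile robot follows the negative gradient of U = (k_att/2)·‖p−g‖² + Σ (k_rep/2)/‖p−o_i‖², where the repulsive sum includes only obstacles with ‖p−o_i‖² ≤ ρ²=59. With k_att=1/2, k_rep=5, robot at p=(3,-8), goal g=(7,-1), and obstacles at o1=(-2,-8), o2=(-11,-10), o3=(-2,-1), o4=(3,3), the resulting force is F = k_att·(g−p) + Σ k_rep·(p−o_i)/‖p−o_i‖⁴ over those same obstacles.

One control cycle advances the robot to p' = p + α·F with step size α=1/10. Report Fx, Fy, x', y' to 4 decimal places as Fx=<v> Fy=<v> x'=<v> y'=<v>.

F_att = 1/2·(g−p) = 1/2·(4,7) = (2.0000,3.5000)
o1: d²=25 ≤ ρ²=59; F_rep = 5·(5,0)/25² = (0.0400,0.0000)
o2: d²=200 > ρ²=59 → inactive
o3: d²=74 > ρ²=59 → inactive
o4: d²=121 > ρ²=59 → inactive
F = F_att + ΣF_rep = (2.0400,3.5000)
p' = p + 1/10·F = (3.2040,-7.6500)

Fx=2.0400 Fy=3.5000 x'=3.2040 y'=-7.6500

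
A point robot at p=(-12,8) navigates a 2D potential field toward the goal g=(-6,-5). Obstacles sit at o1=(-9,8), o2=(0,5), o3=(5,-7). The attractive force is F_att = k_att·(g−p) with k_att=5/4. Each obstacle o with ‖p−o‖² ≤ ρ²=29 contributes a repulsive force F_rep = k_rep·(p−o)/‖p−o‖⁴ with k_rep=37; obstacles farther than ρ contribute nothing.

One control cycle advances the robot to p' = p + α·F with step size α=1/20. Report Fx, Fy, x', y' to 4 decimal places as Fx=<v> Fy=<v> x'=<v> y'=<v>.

Fx=6.1296 Fy=-16.2500 x'=-11.6935 y'=7.1875

F_att = 5/4·(g−p) = 5/4·(6,-13) = (7.5000,-16.2500)
o1: d²=9 ≤ ρ²=29; F_rep = 37·(-3,0)/9² = (-1.3704,0.0000)
o2: d²=153 > ρ²=29 → inactive
o3: d²=514 > ρ²=29 → inactive
F = F_att + ΣF_rep = (6.1296,-16.2500)
p' = p + 1/20·F = (-11.6935,7.1875)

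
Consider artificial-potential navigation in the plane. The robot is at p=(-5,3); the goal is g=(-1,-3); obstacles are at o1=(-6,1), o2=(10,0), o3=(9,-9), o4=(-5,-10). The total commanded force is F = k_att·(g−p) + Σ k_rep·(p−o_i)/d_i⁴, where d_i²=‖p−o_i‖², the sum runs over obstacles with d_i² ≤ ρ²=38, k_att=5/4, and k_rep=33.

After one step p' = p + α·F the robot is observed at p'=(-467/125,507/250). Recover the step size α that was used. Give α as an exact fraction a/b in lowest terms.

F_att = 5/4·(g−p) = 5/4·(4,-6) = (5.0000,-7.5000)
o1: d²=5 ≤ ρ²=38; F_rep = 33·(1,2)/5² = (1.3200,2.6400)
o2: d²=234 > ρ²=38 → inactive
o3: d²=340 > ρ²=38 → inactive
o4: d²=169 > ρ²=38 → inactive
F = F_att + ΣF_rep = (6.3200,-4.8600)
Δp = p'−p = (1.2640,-0.9720); α = Δx/Fx = (158/125) / (158/25) = 1/5
check: Δy/Fy = (-243/250) / (-243/50) = 1/5 ✓

α = 1/5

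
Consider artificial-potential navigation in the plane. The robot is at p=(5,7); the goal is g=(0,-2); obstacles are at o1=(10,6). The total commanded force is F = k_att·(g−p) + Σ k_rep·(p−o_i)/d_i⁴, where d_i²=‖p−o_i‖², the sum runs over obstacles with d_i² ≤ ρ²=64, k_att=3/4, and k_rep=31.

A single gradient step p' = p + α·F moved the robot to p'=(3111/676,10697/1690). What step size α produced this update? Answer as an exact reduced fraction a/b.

α = 1/10

F_att = 3/4·(g−p) = 3/4·(-5,-9) = (-3.7500,-6.7500)
o1: d²=26 ≤ ρ²=64; F_rep = 31·(-5,1)/26² = (-0.2293,0.0459)
F = F_att + ΣF_rep = (-3.9793,-6.7041)
Δp = p'−p = (-0.3979,-0.6704); α = Δx/Fx = (-269/676) / (-1345/338) = 1/10
check: Δy/Fy = (-1133/1690) / (-1133/169) = 1/10 ✓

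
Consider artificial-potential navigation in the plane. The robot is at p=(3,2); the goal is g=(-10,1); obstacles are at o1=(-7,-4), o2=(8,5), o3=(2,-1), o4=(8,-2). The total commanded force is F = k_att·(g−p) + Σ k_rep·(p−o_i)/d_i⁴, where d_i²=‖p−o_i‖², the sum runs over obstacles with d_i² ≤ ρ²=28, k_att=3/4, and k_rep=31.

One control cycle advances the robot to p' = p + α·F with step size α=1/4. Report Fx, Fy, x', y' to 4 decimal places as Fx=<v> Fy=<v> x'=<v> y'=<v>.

F_att = 3/4·(g−p) = 3/4·(-13,-1) = (-9.7500,-0.7500)
o1: d²=136 > ρ²=28 → inactive
o2: d²=34 > ρ²=28 → inactive
o3: d²=10 ≤ ρ²=28; F_rep = 31·(1,3)/10² = (0.3100,0.9300)
o4: d²=41 > ρ²=28 → inactive
F = F_att + ΣF_rep = (-9.4400,0.1800)
p' = p + 1/4·F = (0.6400,2.0450)

Fx=-9.4400 Fy=0.1800 x'=0.6400 y'=2.0450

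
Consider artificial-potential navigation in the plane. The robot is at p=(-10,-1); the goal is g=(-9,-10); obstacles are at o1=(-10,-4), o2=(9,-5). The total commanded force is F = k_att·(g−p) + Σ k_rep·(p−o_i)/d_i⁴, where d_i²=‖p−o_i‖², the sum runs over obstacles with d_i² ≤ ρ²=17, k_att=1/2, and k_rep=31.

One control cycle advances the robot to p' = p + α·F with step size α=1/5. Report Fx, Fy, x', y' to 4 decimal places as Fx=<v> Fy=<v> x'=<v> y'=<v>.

F_att = 1/2·(g−p) = 1/2·(1,-9) = (0.5000,-4.5000)
o1: d²=9 ≤ ρ²=17; F_rep = 31·(0,3)/9² = (0.0000,1.1481)
o2: d²=377 > ρ²=17 → inactive
F = F_att + ΣF_rep = (0.5000,-3.3519)
p' = p + 1/5·F = (-9.9000,-1.6704)

Fx=0.5000 Fy=-3.3519 x'=-9.9000 y'=-1.6704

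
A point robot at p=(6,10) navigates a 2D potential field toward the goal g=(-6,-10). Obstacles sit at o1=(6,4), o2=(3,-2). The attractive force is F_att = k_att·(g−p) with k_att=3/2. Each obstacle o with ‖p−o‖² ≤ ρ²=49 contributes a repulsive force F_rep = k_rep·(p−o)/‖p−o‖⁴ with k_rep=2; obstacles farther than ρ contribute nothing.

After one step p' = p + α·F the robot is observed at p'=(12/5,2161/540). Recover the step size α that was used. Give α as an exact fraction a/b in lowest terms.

α = 1/5

F_att = 3/2·(g−p) = 3/2·(-12,-20) = (-18.0000,-30.0000)
o1: d²=36 ≤ ρ²=49; F_rep = 2·(0,6)/36² = (0.0000,0.0093)
o2: d²=153 > ρ²=49 → inactive
F = F_att + ΣF_rep = (-18.0000,-29.9907)
Δp = p'−p = (-3.6000,-5.9981); α = Δx/Fx = (-18/5) / (-18) = 1/5
check: Δy/Fy = (-3239/540) / (-3239/108) = 1/5 ✓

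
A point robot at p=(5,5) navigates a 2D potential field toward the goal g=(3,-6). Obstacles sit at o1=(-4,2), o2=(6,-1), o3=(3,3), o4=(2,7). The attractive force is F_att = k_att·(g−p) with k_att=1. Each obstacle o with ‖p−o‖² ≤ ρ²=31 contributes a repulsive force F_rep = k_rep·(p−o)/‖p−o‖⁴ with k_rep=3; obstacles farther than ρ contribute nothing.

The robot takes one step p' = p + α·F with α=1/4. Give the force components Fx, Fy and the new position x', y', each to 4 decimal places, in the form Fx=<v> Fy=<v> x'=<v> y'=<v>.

Fx=-1.8530 Fy=-10.9418 x'=4.5368 y'=2.2646

F_att = 1·(g−p) = 1·(-2,-11) = (-2.0000,-11.0000)
o1: d²=90 > ρ²=31 → inactive
o2: d²=37 > ρ²=31 → inactive
o3: d²=8 ≤ ρ²=31; F_rep = 3·(2,2)/8² = (0.0938,0.0938)
o4: d²=13 ≤ ρ²=31; F_rep = 3·(3,-2)/13² = (0.0533,-0.0355)
F = F_att + ΣF_rep = (-1.8530,-10.9418)
p' = p + 1/4·F = (4.5368,2.2646)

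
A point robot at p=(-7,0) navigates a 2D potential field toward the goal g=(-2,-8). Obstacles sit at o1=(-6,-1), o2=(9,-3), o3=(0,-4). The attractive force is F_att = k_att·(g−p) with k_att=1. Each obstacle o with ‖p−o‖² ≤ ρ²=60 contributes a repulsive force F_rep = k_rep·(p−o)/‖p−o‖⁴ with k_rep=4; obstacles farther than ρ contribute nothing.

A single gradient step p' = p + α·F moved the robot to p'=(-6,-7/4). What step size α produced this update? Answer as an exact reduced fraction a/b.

α = 1/4

F_att = 1·(g−p) = 1·(5,-8) = (5.0000,-8.0000)
o1: d²=2 ≤ ρ²=60; F_rep = 4·(-1,1)/2² = (-1.0000,1.0000)
o2: d²=265 > ρ²=60 → inactive
o3: d²=65 > ρ²=60 → inactive
F = F_att + ΣF_rep = (4.0000,-7.0000)
Δp = p'−p = (1.0000,-1.7500); α = Δx/Fx = (1) / (4) = 1/4
check: Δy/Fy = (-7/4) / (-7) = 1/4 ✓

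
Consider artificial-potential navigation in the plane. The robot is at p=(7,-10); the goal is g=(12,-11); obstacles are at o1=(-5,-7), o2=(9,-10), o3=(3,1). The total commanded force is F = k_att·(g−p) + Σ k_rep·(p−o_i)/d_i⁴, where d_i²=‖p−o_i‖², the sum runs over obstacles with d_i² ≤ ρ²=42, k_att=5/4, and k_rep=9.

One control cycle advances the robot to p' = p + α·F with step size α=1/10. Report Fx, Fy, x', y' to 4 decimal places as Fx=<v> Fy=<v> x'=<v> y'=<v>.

F_att = 5/4·(g−p) = 5/4·(5,-1) = (6.2500,-1.2500)
o1: d²=153 > ρ²=42 → inactive
o2: d²=4 ≤ ρ²=42; F_rep = 9·(-2,0)/4² = (-1.1250,0.0000)
o3: d²=137 > ρ²=42 → inactive
F = F_att + ΣF_rep = (5.1250,-1.2500)
p' = p + 1/10·F = (7.5125,-10.1250)

Fx=5.1250 Fy=-1.2500 x'=7.5125 y'=-10.1250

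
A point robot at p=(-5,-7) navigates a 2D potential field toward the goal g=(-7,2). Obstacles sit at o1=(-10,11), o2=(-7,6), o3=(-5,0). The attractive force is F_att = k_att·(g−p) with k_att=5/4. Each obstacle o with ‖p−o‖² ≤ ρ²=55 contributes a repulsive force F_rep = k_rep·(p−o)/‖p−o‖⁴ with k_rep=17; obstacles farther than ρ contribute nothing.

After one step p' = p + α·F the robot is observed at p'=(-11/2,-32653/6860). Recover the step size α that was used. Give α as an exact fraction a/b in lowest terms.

α = 1/5

F_att = 5/4·(g−p) = 5/4·(-2,9) = (-2.5000,11.2500)
o1: d²=349 > ρ²=55 → inactive
o2: d²=173 > ρ²=55 → inactive
o3: d²=49 ≤ ρ²=55; F_rep = 17·(0,-7)/49² = (0.0000,-0.0496)
F = F_att + ΣF_rep = (-2.5000,11.2004)
Δp = p'−p = (-0.5000,2.2401); α = Δx/Fx = (-1/2) / (-5/2) = 1/5
check: Δy/Fy = (15367/6860) / (15367/1372) = 1/5 ✓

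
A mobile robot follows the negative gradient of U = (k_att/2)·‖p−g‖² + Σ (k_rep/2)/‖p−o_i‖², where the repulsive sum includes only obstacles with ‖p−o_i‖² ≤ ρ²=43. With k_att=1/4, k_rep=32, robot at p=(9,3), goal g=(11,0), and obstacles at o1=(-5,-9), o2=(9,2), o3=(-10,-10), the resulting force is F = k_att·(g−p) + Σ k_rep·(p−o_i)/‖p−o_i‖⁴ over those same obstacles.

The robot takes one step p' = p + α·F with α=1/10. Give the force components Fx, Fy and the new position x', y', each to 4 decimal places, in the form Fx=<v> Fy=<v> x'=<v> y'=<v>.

F_att = 1/4·(g−p) = 1/4·(2,-3) = (0.5000,-0.7500)
o1: d²=340 > ρ²=43 → inactive
o2: d²=1 ≤ ρ²=43; F_rep = 32·(0,1)/1² = (0.0000,32.0000)
o3: d²=530 > ρ²=43 → inactive
F = F_att + ΣF_rep = (0.5000,31.2500)
p' = p + 1/10·F = (9.0500,6.1250)

Fx=0.5000 Fy=31.2500 x'=9.0500 y'=6.1250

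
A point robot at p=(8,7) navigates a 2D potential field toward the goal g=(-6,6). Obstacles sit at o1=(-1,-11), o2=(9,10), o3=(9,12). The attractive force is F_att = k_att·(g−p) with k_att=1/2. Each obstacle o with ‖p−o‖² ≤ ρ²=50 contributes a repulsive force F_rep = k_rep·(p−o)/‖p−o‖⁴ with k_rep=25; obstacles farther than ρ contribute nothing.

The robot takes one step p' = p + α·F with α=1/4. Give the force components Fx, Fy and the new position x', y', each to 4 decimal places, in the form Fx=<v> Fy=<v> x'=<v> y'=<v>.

Fx=-7.2870 Fy=-1.4349 x'=6.1783 y'=6.6413

F_att = 1/2·(g−p) = 1/2·(-14,-1) = (-7.0000,-0.5000)
o1: d²=405 > ρ²=50 → inactive
o2: d²=10 ≤ ρ²=50; F_rep = 25·(-1,-3)/10² = (-0.2500,-0.7500)
o3: d²=26 ≤ ρ²=50; F_rep = 25·(-1,-5)/26² = (-0.0370,-0.1849)
F = F_att + ΣF_rep = (-7.2870,-1.4349)
p' = p + 1/4·F = (6.1783,6.6413)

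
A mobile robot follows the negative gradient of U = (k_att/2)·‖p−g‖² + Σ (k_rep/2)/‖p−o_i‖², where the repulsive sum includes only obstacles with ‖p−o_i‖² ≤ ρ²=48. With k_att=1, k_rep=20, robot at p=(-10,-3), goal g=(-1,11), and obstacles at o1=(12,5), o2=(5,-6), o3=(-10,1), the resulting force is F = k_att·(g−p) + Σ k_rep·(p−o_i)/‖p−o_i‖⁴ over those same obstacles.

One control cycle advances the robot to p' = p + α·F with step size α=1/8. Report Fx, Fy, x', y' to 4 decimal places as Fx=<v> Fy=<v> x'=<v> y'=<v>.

F_att = 1·(g−p) = 1·(9,14) = (9.0000,14.0000)
o1: d²=548 > ρ²=48 → inactive
o2: d²=234 > ρ²=48 → inactive
o3: d²=16 ≤ ρ²=48; F_rep = 20·(0,-4)/16² = (0.0000,-0.3125)
F = F_att + ΣF_rep = (9.0000,13.6875)
p' = p + 1/8·F = (-8.8750,-1.2891)

Fx=9.0000 Fy=13.6875 x'=-8.8750 y'=-1.2891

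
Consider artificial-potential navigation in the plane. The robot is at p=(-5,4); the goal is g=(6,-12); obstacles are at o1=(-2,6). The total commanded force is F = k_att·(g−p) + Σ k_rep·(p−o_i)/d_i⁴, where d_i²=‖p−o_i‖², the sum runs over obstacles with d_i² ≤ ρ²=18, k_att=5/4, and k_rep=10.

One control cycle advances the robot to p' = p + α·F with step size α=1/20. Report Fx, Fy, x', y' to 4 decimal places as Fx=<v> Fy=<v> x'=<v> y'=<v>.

F_att = 5/4·(g−p) = 5/4·(11,-16) = (13.7500,-20.0000)
o1: d²=13 ≤ ρ²=18; F_rep = 10·(-3,-2)/13² = (-0.1775,-0.1183)
F = F_att + ΣF_rep = (13.5725,-20.1183)
p' = p + 1/20·F = (-4.3214,2.9941)

Fx=13.5725 Fy=-20.1183 x'=-4.3214 y'=2.9941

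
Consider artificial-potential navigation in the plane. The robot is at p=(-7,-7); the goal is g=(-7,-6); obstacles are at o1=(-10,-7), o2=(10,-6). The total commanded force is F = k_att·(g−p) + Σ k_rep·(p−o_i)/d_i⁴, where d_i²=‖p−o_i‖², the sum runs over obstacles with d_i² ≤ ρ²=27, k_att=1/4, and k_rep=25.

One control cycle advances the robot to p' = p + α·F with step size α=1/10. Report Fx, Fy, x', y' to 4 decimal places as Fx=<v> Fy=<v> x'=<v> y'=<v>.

F_att = 1/4·(g−p) = 1/4·(0,1) = (0.0000,0.2500)
o1: d²=9 ≤ ρ²=27; F_rep = 25·(3,0)/9² = (0.9259,0.0000)
o2: d²=290 > ρ²=27 → inactive
F = F_att + ΣF_rep = (0.9259,0.2500)
p' = p + 1/10·F = (-6.9074,-6.9750)

Fx=0.9259 Fy=0.2500 x'=-6.9074 y'=-6.9750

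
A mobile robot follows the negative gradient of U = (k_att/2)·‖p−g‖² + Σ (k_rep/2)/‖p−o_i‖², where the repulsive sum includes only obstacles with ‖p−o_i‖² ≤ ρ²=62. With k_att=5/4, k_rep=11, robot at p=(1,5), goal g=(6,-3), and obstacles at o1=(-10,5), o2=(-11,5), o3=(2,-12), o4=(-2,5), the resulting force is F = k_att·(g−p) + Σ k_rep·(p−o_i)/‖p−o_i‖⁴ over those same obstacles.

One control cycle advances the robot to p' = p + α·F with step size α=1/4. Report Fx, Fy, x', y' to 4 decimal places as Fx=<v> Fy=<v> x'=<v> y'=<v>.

F_att = 5/4·(g−p) = 5/4·(5,-8) = (6.2500,-10.0000)
o1: d²=121 > ρ²=62 → inactive
o2: d²=144 > ρ²=62 → inactive
o3: d²=290 > ρ²=62 → inactive
o4: d²=9 ≤ ρ²=62; F_rep = 11·(3,0)/9² = (0.4074,0.0000)
F = F_att + ΣF_rep = (6.6574,-10.0000)
p' = p + 1/4·F = (2.6644,2.5000)

Fx=6.6574 Fy=-10.0000 x'=2.6644 y'=2.5000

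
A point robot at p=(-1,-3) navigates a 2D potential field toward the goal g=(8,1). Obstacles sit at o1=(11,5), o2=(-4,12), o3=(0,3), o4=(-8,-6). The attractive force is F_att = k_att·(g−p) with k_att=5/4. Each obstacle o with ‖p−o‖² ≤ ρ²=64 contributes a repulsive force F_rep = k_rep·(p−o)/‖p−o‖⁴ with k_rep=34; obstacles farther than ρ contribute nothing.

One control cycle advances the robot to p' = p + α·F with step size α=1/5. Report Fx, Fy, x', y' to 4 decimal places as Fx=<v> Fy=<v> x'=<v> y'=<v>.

Fx=11.2959 Fy=4.8813 x'=1.2592 y'=-2.0237

F_att = 5/4·(g−p) = 5/4·(9,4) = (11.2500,5.0000)
o1: d²=208 > ρ²=64 → inactive
o2: d²=234 > ρ²=64 → inactive
o3: d²=37 ≤ ρ²=64; F_rep = 34·(-1,-6)/37² = (-0.0248,-0.1490)
o4: d²=58 ≤ ρ²=64; F_rep = 34·(7,3)/58² = (0.0707,0.0303)
F = F_att + ΣF_rep = (11.2959,4.8813)
p' = p + 1/5·F = (1.2592,-2.0237)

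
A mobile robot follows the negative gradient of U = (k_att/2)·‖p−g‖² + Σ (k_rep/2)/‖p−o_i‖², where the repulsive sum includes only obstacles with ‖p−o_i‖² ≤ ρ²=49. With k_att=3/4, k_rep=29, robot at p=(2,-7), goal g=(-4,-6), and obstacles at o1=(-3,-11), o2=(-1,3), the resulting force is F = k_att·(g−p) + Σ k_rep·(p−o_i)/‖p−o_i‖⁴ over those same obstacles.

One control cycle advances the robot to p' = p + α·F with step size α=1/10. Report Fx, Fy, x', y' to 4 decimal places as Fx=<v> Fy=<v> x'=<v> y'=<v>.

Fx=-4.4137 Fy=0.8190 x'=1.5586 y'=-6.9181

F_att = 3/4·(g−p) = 3/4·(-6,1) = (-4.5000,0.7500)
o1: d²=41 ≤ ρ²=49; F_rep = 29·(5,4)/41² = (0.0863,0.0690)
o2: d²=109 > ρ²=49 → inactive
F = F_att + ΣF_rep = (-4.4137,0.8190)
p' = p + 1/10·F = (1.5586,-6.9181)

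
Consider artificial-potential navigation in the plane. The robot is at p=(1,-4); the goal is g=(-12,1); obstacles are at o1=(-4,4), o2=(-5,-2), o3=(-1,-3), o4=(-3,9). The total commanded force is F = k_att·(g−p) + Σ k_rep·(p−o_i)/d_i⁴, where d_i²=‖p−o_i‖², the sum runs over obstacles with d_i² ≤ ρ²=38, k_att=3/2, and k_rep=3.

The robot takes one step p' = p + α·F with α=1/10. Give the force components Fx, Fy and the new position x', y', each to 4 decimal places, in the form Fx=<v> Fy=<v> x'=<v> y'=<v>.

F_att = 3/2·(g−p) = 3/2·(-13,5) = (-19.5000,7.5000)
o1: d²=89 > ρ²=38 → inactive
o2: d²=40 > ρ²=38 → inactive
o3: d²=5 ≤ ρ²=38; F_rep = 3·(2,-1)/5² = (0.2400,-0.1200)
o4: d²=185 > ρ²=38 → inactive
F = F_att + ΣF_rep = (-19.2600,7.3800)
p' = p + 1/10·F = (-0.9260,-3.2620)

Fx=-19.2600 Fy=7.3800 x'=-0.9260 y'=-3.2620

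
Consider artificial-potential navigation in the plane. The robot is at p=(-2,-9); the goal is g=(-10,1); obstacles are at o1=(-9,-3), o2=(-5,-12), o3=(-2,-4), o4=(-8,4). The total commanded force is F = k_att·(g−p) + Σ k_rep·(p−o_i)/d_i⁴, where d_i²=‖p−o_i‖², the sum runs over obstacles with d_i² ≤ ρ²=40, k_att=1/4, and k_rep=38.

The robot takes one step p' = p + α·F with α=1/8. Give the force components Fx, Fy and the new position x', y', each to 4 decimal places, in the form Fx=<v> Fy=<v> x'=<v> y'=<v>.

F_att = 1/4·(g−p) = 1/4·(-8,10) = (-2.0000,2.5000)
o1: d²=85 > ρ²=40 → inactive
o2: d²=18 ≤ ρ²=40; F_rep = 38·(3,3)/18² = (0.3519,0.3519)
o3: d²=25 ≤ ρ²=40; F_rep = 38·(0,-5)/25² = (0.0000,-0.3040)
o4: d²=205 > ρ²=40 → inactive
F = F_att + ΣF_rep = (-1.6481,2.5479)
p' = p + 1/8·F = (-2.2060,-8.6815)

Fx=-1.6481 Fy=2.5479 x'=-2.2060 y'=-8.6815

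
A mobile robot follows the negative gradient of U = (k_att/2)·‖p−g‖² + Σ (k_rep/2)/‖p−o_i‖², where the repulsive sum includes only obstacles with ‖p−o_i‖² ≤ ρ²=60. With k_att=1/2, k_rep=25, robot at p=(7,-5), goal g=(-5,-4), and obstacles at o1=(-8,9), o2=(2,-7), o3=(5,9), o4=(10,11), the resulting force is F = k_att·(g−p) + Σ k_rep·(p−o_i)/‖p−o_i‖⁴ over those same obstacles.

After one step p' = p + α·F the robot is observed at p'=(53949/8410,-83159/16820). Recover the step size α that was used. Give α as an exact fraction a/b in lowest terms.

α = 1/10

F_att = 1/2·(g−p) = 1/2·(-12,1) = (-6.0000,0.5000)
o1: d²=421 > ρ²=60 → inactive
o2: d²=29 ≤ ρ²=60; F_rep = 25·(5,2)/29² = (0.1486,0.0595)
o3: d²=200 > ρ²=60 → inactive
o4: d²=265 > ρ²=60 → inactive
F = F_att + ΣF_rep = (-5.8514,0.5595)
Δp = p'−p = (-0.5851,0.0559); α = Δx/Fx = (-4921/8410) / (-4921/841) = 1/10
check: Δy/Fy = (941/16820) / (941/1682) = 1/10 ✓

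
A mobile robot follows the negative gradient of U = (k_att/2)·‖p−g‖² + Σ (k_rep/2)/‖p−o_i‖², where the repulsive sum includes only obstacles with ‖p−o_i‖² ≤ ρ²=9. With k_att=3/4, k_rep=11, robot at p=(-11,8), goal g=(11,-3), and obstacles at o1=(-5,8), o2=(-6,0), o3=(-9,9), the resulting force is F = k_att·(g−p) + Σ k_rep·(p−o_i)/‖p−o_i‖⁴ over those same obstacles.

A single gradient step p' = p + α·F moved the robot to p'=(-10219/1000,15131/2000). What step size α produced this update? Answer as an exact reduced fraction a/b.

F_att = 3/4·(g−p) = 3/4·(22,-11) = (16.5000,-8.2500)
o1: d²=36 > ρ²=9 → inactive
o2: d²=89 > ρ²=9 → inactive
o3: d²=5 ≤ ρ²=9; F_rep = 11·(-2,-1)/5² = (-0.8800,-0.4400)
F = F_att + ΣF_rep = (15.6200,-8.6900)
Δp = p'−p = (0.7810,-0.4345); α = Δx/Fx = (781/1000) / (781/50) = 1/20
check: Δy/Fy = (-869/2000) / (-869/100) = 1/20 ✓

α = 1/20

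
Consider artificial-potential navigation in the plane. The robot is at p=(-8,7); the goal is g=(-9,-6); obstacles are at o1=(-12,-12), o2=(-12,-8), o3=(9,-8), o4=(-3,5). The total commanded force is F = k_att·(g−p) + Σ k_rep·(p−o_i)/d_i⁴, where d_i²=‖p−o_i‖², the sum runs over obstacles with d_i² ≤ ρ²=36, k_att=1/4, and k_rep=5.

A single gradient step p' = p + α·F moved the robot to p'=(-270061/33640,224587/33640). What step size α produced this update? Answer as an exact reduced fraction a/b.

α = 1/10

F_att = 1/4·(g−p) = 1/4·(-1,-13) = (-0.2500,-3.2500)
o1: d²=377 > ρ²=36 → inactive
o2: d²=241 > ρ²=36 → inactive
o3: d²=514 > ρ²=36 → inactive
o4: d²=29 ≤ ρ²=36; F_rep = 5·(-5,2)/29² = (-0.0297,0.0119)
F = F_att + ΣF_rep = (-0.2797,-3.2381)
Δp = p'−p = (-0.0280,-0.3238); α = Δx/Fx = (-941/33640) / (-941/3364) = 1/10
check: Δy/Fy = (-10893/33640) / (-10893/3364) = 1/10 ✓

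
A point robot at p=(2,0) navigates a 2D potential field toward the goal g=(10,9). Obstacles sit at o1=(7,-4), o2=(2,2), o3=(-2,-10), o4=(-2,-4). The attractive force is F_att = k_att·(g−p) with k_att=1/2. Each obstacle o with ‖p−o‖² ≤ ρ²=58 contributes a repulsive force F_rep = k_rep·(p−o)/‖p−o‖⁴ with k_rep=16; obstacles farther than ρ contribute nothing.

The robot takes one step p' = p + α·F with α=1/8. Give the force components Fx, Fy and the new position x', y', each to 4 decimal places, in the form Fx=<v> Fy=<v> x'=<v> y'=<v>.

Fx=4.0149 Fy=2.6006 x'=2.5019 y'=0.3251

F_att = 1/2·(g−p) = 1/2·(8,9) = (4.0000,4.5000)
o1: d²=41 ≤ ρ²=58; F_rep = 16·(-5,4)/41² = (-0.0476,0.0381)
o2: d²=4 ≤ ρ²=58; F_rep = 16·(0,-2)/4² = (0.0000,-2.0000)
o3: d²=116 > ρ²=58 → inactive
o4: d²=32 ≤ ρ²=58; F_rep = 16·(4,4)/32² = (0.0625,0.0625)
F = F_att + ΣF_rep = (4.0149,2.6006)
p' = p + 1/8·F = (2.5019,0.3251)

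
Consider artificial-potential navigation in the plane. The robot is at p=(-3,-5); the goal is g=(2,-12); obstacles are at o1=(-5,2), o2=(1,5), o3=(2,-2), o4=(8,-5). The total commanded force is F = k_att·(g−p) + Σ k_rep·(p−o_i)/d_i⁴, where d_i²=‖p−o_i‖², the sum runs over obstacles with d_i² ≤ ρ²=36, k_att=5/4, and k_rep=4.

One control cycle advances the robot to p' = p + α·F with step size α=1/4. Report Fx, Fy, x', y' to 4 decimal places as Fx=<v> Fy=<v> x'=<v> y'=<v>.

F_att = 5/4·(g−p) = 5/4·(5,-7) = (6.2500,-8.7500)
o1: d²=53 > ρ²=36 → inactive
o2: d²=116 > ρ²=36 → inactive
o3: d²=34 ≤ ρ²=36; F_rep = 4·(-5,-3)/34² = (-0.0173,-0.0104)
o4: d²=121 > ρ²=36 → inactive
F = F_att + ΣF_rep = (6.2327,-8.7604)
p' = p + 1/4·F = (-1.4418,-7.1901)

Fx=6.2327 Fy=-8.7604 x'=-1.4418 y'=-7.1901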